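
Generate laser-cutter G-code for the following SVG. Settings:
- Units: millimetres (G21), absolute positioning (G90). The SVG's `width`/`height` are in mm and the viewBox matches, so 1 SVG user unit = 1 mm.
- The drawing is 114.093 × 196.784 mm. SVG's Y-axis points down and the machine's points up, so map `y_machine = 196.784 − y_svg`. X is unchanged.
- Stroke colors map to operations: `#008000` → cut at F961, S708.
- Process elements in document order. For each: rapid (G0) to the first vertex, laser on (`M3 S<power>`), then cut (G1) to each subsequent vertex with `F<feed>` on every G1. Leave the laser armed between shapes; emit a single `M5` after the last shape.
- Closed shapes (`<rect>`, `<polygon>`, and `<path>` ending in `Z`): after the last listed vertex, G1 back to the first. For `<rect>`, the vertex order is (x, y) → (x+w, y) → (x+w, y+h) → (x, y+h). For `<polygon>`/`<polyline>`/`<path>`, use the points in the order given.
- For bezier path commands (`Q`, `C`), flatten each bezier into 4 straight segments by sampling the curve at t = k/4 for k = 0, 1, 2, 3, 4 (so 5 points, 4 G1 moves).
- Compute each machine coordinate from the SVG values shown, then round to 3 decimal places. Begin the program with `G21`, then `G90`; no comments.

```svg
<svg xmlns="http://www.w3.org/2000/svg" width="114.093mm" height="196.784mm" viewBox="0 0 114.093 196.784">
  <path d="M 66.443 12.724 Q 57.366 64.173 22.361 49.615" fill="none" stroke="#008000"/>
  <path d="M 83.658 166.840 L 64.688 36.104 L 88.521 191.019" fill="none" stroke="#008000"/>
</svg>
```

1 u = 1 mm; y_m = 196.784 − y.

[1] `<path>` quadratic bezier, #008000→cut S708 F961: (66.443,184.060) → (60.284,162.461) → (50.884,149.113) → (38.243,144.015) → (22.361,147.169)

[2] `<path>` open polyline, #008000→cut S708 F961: (83.658,29.944) → (64.688,160.680) → (88.521,5.765)

G21
G90
G0 X66.443 Y184.060
M3 S708
G1 X60.284 Y162.461 F961
G1 X50.884 Y149.113 F961
G1 X38.243 Y144.015 F961
G1 X22.361 Y147.169 F961
G0 X83.658 Y29.944
M3 S708
G1 X64.688 Y160.680 F961
G1 X88.521 Y5.765 F961
M5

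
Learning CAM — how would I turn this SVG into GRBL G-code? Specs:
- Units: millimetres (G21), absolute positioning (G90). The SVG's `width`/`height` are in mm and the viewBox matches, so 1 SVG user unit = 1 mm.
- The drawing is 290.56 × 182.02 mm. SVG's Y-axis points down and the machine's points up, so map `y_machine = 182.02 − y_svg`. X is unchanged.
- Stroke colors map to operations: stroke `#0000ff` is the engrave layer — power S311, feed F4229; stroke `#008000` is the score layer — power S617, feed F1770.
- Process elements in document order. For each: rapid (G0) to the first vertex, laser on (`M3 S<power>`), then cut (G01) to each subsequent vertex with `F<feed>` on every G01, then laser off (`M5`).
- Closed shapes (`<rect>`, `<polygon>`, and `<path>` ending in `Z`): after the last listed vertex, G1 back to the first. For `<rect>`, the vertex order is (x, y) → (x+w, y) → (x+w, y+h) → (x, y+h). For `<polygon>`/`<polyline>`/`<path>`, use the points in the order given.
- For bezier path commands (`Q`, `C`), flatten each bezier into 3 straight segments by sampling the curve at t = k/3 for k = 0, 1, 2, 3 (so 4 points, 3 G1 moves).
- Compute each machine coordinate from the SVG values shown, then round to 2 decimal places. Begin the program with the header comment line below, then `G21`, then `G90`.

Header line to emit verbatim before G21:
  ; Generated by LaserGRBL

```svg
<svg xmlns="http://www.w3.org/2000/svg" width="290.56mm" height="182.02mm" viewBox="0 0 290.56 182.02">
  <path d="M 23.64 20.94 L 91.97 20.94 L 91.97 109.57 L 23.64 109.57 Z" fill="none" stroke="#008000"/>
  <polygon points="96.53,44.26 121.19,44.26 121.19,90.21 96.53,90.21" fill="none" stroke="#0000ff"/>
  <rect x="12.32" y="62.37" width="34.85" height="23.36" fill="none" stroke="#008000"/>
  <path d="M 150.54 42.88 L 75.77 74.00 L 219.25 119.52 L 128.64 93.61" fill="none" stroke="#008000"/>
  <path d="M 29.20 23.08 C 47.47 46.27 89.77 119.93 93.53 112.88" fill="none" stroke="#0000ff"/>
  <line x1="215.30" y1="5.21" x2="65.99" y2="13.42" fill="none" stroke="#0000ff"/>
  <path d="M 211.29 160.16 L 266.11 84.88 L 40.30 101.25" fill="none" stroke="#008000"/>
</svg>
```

1 u = 1 mm; y_m = 182.02 − y.

[1] `<path>` rectangle, #008000→score S617 F1770: (23.64,161.08) → (91.97,161.08) → (91.97,72.45) → (23.64,72.45) → (23.64,161.08) (closed)

[2] `<polygon>` rectangle, #0000ff→engrave S311 F4229: (96.53,137.76) → (121.19,137.76) → (121.19,91.81) → (96.53,91.81) → (96.53,137.76) (closed)

[3] `<rect>` rectangle, #008000→score S617 F1770: (12.32,119.65) → (47.17,119.65) → (47.17,96.29) → (12.32,96.29) → (12.32,119.65) (closed)

[4] `<path>` open polyline, #008000→score S617 F1770: (150.54,139.14) → (75.77,108.02) → (219.25,62.50) → (128.64,88.41)

[5] `<path>` cubic bezier, #0000ff→engrave S311 F4229: (29.20,158.94) → (53.16,123.79) → (79.24,84.13) → (93.53,69.14)

[6] `<line>` line segment, #0000ff→engrave S311 F4229: (215.30,176.81) → (65.99,168.60)

[7] `<path>` open polyline, #008000→score S617 F1770: (211.29,21.86) → (266.11,97.14) → (40.30,80.77)

; Generated by LaserGRBL
G21
G90
G0 X23.64 Y161.08
M3 S617
G01 X91.97 Y161.08 F1770
G01 X91.97 Y72.45 F1770
G01 X23.64 Y72.45 F1770
G01 X23.64 Y161.08 F1770
M5
G0 X96.53 Y137.76
M3 S311
G01 X121.19 Y137.76 F4229
G01 X121.19 Y91.81 F4229
G01 X96.53 Y91.81 F4229
G01 X96.53 Y137.76 F4229
M5
G0 X12.32 Y119.65
M3 S617
G01 X47.17 Y119.65 F1770
G01 X47.17 Y96.29 F1770
G01 X12.32 Y96.29 F1770
G01 X12.32 Y119.65 F1770
M5
G0 X150.54 Y139.14
M3 S617
G01 X75.77 Y108.02 F1770
G01 X219.25 Y62.50 F1770
G01 X128.64 Y88.41 F1770
M5
G0 X29.20 Y158.94
M3 S311
G01 X53.16 Y123.79 F4229
G01 X79.24 Y84.13 F4229
G01 X93.53 Y69.14 F4229
M5
G0 X215.30 Y176.81
M3 S311
G01 X65.99 Y168.60 F4229
M5
G0 X211.29 Y21.86
M3 S617
G01 X266.11 Y97.14 F1770
G01 X40.30 Y80.77 F1770
M5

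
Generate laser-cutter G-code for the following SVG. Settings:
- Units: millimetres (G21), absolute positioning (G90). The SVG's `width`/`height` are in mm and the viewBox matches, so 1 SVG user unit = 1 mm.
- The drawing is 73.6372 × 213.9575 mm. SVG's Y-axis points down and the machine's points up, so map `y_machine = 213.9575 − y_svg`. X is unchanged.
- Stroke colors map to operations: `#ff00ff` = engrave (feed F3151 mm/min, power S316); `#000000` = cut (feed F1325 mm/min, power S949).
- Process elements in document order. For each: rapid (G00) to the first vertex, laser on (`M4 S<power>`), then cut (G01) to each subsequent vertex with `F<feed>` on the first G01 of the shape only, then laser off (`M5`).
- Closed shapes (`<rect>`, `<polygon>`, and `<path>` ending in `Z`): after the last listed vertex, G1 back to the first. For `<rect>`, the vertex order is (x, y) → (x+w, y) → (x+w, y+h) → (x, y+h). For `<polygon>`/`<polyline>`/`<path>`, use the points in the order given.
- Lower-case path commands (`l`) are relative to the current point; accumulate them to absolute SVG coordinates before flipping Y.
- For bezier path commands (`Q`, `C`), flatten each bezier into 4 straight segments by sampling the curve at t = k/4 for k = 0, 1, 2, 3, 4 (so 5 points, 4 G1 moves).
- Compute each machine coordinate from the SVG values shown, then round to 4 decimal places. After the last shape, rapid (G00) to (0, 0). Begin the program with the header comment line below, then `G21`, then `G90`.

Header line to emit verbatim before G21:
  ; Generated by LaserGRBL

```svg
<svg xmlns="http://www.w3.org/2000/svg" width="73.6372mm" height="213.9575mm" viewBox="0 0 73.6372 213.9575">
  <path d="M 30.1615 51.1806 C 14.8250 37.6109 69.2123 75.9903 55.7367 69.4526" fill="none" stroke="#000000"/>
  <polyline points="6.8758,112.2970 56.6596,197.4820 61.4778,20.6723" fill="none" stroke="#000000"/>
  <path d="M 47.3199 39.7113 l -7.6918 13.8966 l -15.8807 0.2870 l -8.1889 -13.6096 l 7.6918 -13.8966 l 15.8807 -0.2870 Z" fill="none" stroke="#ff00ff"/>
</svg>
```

; Generated by LaserGRBL
G21
G90
G00 X30.1615 Y162.7769
M4 S949
G01 X29.5825 Y164.7273 F1325
G01 X42.2513 Y156.2779
G01 X55.2689 Y146.5100
G01 X55.7367 Y144.5049
M5
G00 X6.8758 Y101.6605
M4 S949
G01 X56.6596 Y16.4755 F1325
G01 X61.4778 Y193.2852
M5
G00 X47.3199 Y174.2462
M4 S316
G01 X39.6281 Y160.3496 F3151
G01 X23.7474 Y160.0626
G01 X15.5585 Y173.6722
G01 X23.2503 Y187.5688
G01 X39.1310 Y187.8558
G01 X47.3199 Y174.2462
M5
G00 X0.0000 Y0.0000

viewBox `0 0 73.6372 213.9575` with mm width/height → 1 unit = 1 mm. Flip: y_m = 213.9575 − y_svg.

**Shape 1** — `<path>` cubic bezier, stroke `#000000` → cut (S949, F1325). Control points (SVG): P0=(30.1615,51.1806), P1=(14.8250,37.6109), P2=(69.2123,75.9903), P3=(55.7367,69.4526); sampled at t=k/4. Machine vertices: (30.1615,162.7769) → (29.5825,164.7273) → (42.2513,156.2779) → (55.2689,146.5100) → (55.7367,144.5049). Open path.

**Shape 2** — `<polyline>` open polyline, stroke `#000000` → cut (S949, F1325). Machine vertices: (6.8758,101.6605) → (56.6596,16.4755) → (61.4778,193.2852). Open path.

**Shape 3** — `<path>` regular polygon, stroke `#ff00ff` → engrave (S316, F3151). Machine vertices: (47.3199,174.2462) → (39.6281,160.3496) → (23.7474,160.0626) → (15.5585,173.6722) → (23.2503,187.5688) → (39.1310,187.8558) → (47.3199,174.2462). Closed: final G1 returns to the first vertex.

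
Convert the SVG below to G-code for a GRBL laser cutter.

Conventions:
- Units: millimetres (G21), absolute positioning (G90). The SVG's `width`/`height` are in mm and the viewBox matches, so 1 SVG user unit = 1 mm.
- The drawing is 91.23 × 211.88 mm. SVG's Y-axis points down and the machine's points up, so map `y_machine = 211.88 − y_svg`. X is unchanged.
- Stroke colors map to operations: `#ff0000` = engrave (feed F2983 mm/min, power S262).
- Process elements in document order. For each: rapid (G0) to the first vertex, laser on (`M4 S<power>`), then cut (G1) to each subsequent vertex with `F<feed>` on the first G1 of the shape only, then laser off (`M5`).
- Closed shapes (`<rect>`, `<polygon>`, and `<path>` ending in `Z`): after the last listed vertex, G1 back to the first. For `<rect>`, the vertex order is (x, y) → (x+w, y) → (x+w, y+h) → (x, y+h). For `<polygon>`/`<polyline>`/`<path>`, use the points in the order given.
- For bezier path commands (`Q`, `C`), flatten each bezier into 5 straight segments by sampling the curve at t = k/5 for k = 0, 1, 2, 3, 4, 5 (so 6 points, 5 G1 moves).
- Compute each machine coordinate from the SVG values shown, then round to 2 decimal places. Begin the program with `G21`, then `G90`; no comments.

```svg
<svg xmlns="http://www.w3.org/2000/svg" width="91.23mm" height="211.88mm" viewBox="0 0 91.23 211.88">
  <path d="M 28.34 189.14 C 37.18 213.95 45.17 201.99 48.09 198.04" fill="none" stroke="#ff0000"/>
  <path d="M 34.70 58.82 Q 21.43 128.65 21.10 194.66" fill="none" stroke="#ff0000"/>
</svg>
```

G21
G90
G0 X28.34 Y22.74
M4 S262
G1 X33.51 Y11.91 F2983
G1 X38.27 Y7.75
G1 X42.42 Y8.12
G1 X45.76 Y10.87
G1 X48.09 Y13.84
M5
G0 X34.70 Y153.06
M4 S262
G1 X29.91 Y125.28 F2983
G1 X26.15 Y97.81
G1 X23.43 Y70.64
G1 X21.75 Y43.78
G1 X21.10 Y17.22
M5

viewBox `0 0 91.23 211.88` with mm width/height → 1 unit = 1 mm. Flip: y_m = 211.88 − y_svg.

**Shape 1** — `<path>` cubic bezier, stroke `#ff0000` → engrave (S262, F2983). Control points (SVG): P0=(28.34,189.14), P1=(37.18,213.95), P2=(45.17,201.99), P3=(48.09,198.04); sampled at t=k/5. Machine vertices: (28.34,22.74) → (33.51,11.91) → (38.27,7.75) → (42.42,8.12) → (45.76,10.87) → (48.09,13.84). Open path.

**Shape 2** — `<path>` quadratic bezier, stroke `#ff0000` → engrave (S262, F2983). Control points (SVG): P0=(34.70,58.82), P1=(21.43,128.65), P2=(21.10,194.66); sampled at t=k/5. Machine vertices: (34.70,153.06) → (29.91,125.28) → (26.15,97.81) → (23.43,70.64) → (21.75,43.78) → (21.10,17.22). Open path.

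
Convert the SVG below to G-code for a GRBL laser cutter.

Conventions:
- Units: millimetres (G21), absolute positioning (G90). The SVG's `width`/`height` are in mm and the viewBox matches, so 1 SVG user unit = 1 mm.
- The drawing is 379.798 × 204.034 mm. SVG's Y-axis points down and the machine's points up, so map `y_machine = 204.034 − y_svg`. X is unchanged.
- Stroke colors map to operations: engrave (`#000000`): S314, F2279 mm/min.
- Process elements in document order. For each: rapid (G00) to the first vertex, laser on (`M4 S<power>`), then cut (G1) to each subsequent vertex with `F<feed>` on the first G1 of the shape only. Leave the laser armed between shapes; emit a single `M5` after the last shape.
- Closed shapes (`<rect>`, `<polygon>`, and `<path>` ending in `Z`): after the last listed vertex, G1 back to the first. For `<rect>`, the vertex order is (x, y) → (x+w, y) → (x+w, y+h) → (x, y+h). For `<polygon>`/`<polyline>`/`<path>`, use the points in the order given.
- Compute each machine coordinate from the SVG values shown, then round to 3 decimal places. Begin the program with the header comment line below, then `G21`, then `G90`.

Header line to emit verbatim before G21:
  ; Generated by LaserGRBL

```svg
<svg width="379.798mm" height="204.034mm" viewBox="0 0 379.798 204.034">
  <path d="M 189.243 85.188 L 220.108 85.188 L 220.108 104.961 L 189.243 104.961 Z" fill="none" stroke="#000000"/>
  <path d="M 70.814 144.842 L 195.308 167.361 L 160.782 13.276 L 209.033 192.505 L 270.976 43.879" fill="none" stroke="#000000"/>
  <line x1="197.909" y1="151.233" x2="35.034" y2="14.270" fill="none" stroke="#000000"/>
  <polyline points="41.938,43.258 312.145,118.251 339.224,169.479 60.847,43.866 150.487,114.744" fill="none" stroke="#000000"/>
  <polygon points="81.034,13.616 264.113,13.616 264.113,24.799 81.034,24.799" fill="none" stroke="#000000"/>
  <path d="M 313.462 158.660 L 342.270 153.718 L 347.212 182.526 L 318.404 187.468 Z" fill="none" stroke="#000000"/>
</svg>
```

; Generated by LaserGRBL
G21
G90
G00 X189.243 Y118.846
M4 S314
G1 X220.108 Y118.846 F2279
G1 X220.108 Y99.073
G1 X189.243 Y99.073
G1 X189.243 Y118.846
G00 X70.814 Y59.192
M4 S314
G1 X195.308 Y36.673 F2279
G1 X160.782 Y190.758
G1 X209.033 Y11.529
G1 X270.976 Y160.155
G00 X197.909 Y52.801
M4 S314
G1 X35.034 Y189.764 F2279
G00 X41.938 Y160.776
M4 S314
G1 X312.145 Y85.783 F2279
G1 X339.224 Y34.555
G1 X60.847 Y160.168
G1 X150.487 Y89.290
G00 X81.034 Y190.418
M4 S314
G1 X264.113 Y190.418 F2279
G1 X264.113 Y179.235
G1 X81.034 Y179.235
G1 X81.034 Y190.418
G00 X313.462 Y45.374
M4 S314
G1 X342.270 Y50.316 F2279
G1 X347.212 Y21.508
G1 X318.404 Y16.566
G1 X313.462 Y45.374
M5

viewBox `0 0 379.798 204.034` with mm width/height → 1 unit = 1 mm. Flip: y_m = 204.034 − y_svg.

**Shape 1** — `<path>` rectangle, stroke `#000000` → engrave (S314, F2279). Machine vertices: (189.243,118.846) → (220.108,118.846) → (220.108,99.073) → (189.243,99.073) → (189.243,118.846). Closed: final G1 returns to the first vertex.

**Shape 2** — `<path>` open polyline, stroke `#000000` → engrave (S314, F2279). Machine vertices: (70.814,59.192) → (195.308,36.673) → (160.782,190.758) → (209.033,11.529) → (270.976,160.155). Open path.

**Shape 3** — `<line>` line segment, stroke `#000000` → engrave (S314, F2279). Machine vertices: (197.909,52.801) → (35.034,189.764). Open path.

**Shape 4** — `<polyline>` open polyline, stroke `#000000` → engrave (S314, F2279). Machine vertices: (41.938,160.776) → (312.145,85.783) → (339.224,34.555) → (60.847,160.168) → (150.487,89.290). Open path.

**Shape 5** — `<polygon>` rectangle, stroke `#000000` → engrave (S314, F2279). Machine vertices: (81.034,190.418) → (264.113,190.418) → (264.113,179.235) → (81.034,179.235) → (81.034,190.418). Closed: final G1 returns to the first vertex.

**Shape 6** — `<path>` regular polygon, stroke `#000000` → engrave (S314, F2279). Machine vertices: (313.462,45.374) → (342.270,50.316) → (347.212,21.508) → (318.404,16.566) → (313.462,45.374). Closed: final G1 returns to the first vertex.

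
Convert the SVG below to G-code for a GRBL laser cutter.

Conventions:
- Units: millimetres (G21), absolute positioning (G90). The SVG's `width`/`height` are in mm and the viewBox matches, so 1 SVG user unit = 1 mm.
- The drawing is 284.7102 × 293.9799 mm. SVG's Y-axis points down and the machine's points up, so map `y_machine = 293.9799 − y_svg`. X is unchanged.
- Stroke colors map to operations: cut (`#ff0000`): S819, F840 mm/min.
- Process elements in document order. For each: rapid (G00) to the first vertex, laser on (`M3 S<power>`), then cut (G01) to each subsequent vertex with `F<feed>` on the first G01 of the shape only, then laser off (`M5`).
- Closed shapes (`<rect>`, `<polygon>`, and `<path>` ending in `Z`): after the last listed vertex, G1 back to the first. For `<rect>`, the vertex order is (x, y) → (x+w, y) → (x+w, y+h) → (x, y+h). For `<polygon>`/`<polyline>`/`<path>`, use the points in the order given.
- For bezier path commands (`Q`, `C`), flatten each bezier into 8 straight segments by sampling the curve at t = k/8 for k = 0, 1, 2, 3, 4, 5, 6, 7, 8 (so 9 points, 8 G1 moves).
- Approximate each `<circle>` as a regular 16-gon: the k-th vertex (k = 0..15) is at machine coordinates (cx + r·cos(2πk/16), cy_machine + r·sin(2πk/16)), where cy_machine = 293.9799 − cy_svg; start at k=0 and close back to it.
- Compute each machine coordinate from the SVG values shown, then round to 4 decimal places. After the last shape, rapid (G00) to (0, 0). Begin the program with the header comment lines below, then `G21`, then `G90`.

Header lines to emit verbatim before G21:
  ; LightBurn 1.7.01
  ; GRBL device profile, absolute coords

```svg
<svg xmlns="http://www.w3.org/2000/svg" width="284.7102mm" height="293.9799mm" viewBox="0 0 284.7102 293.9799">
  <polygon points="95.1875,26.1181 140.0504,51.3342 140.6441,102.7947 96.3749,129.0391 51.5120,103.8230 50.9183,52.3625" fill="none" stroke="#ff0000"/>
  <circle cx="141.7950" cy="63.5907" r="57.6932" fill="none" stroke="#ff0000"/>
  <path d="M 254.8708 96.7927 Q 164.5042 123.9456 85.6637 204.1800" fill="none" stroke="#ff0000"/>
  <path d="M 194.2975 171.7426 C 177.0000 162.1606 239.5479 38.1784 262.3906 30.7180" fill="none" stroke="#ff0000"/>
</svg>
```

; LightBurn 1.7.01
; GRBL device profile, absolute coords
G21
G90
G00 X95.1875 Y267.8618
M3 S819
G01 X140.0504 Y242.6457 F840
G01 X140.6441 Y191.1852
G01 X96.3749 Y164.9408
G01 X51.5120 Y190.1569
G01 X50.9183 Y241.6174
G01 X95.1875 Y267.8618
M5
G00 X199.4882 Y230.3892
M3 S819
G01 X195.0966 Y252.4674 F840
G01 X182.5903 Y271.1845
G01 X163.8732 Y283.6908
G01 X141.7950 Y288.0824
G01 X119.7168 Y283.6908
G01 X100.9997 Y271.1845
G01 X88.4934 Y252.4674
G01 X84.1018 Y230.3892
G01 X88.4934 Y208.3110
G01 X100.9997 Y189.5939
G01 X119.7168 Y177.0876
G01 X141.7950 Y172.6960
G01 X163.8732 Y177.0876
G01 X182.5903 Y189.5939
G01 X195.0966 Y208.3110
G01 X199.4882 Y230.3892
M5
G00 X254.8708 Y197.1872
M3 S819
G01 X232.4592 Y189.5696 F840
G01 X210.4079 Y180.2932
G01 X188.7167 Y169.3579
G01 X167.3857 Y156.7639
G01 X146.4149 Y142.5111
G01 X125.8043 Y126.5995
G01 X105.5539 Y109.0291
G01 X85.6637 Y89.7999
M5
G00 X194.2975 Y122.2373
M3 S819
G01 X191.3202 Y130.7420 F840
G01 X194.4274 Y147.2657
G01 X202.2182 Y169.1021
G01 X213.2915 Y193.5452
G01 X226.2464 Y217.8888
G01 X239.6818 Y239.4269
G01 X252.1969 Y255.4533
G01 X262.3906 Y263.2619
M5
G00 X0.0000 Y0.0000

viewBox `0 0 284.7102 293.9799` with mm width/height → 1 unit = 1 mm. Flip: y_m = 293.9799 − y_svg.

**Shape 1** — `<polygon>` regular polygon, stroke `#ff0000` → cut (S819, F840). Machine vertices: (95.1875,267.8618) → (140.0504,242.6457) → (140.6441,191.1852) → (96.3749,164.9408) → (51.5120,190.1569) → (50.9183,241.6174) → (95.1875,267.8618). Closed: final G1 returns to the first vertex.

**Shape 2** — `<circle>` circle, stroke `#ff0000` → cut (S819, F840). Machine vertices: (199.4882,230.3892) → (195.0966,252.4674) → (182.5903,271.1845) → (163.8732,283.6908) → (141.7950,288.0824) → (119.7168,283.6908) → (100.9997,271.1845) → (88.4934,252.4674) → (84.1018,230.3892) → (88.4934,208.3110) → (100.9997,189.5939) → (119.7168,177.0876) → (141.7950,172.6960) → (163.8732,177.0876) → (182.5903,189.5939) → (195.0966,208.3110) → (199.4882,230.3892). Closed: final G1 returns to the first vertex.

**Shape 3** — `<path>` quadratic bezier, stroke `#ff0000` → cut (S819, F840). Control points (SVG): P0=(254.8708,96.7927), P1=(164.5042,123.9456), P2=(85.6637,204.1800); sampled at t=k/8. Machine vertices: (254.8708,197.1872) → (232.4592,189.5696) → (210.4079,180.2932) → (188.7167,169.3579) → (167.3857,156.7639) → (146.4149,142.5111) → (125.8043,126.5995) → (105.5539,109.0291) → (85.6637,89.7999). Open path.

**Shape 4** — `<path>` cubic bezier, stroke `#ff0000` → cut (S819, F840). Control points (SVG): P0=(194.2975,171.7426), P1=(177.0000,162.1606), P2=(239.5479,38.1784), P3=(262.3906,30.7180); sampled at t=k/8. Machine vertices: (194.2975,122.2373) → (191.3202,130.7420) → (194.4274,147.2657) → (202.2182,169.1021) → (213.2915,193.5452) → (226.2464,217.8888) → (239.6818,239.4269) → (252.1969,255.4533) → (262.3906,263.2619). Open path.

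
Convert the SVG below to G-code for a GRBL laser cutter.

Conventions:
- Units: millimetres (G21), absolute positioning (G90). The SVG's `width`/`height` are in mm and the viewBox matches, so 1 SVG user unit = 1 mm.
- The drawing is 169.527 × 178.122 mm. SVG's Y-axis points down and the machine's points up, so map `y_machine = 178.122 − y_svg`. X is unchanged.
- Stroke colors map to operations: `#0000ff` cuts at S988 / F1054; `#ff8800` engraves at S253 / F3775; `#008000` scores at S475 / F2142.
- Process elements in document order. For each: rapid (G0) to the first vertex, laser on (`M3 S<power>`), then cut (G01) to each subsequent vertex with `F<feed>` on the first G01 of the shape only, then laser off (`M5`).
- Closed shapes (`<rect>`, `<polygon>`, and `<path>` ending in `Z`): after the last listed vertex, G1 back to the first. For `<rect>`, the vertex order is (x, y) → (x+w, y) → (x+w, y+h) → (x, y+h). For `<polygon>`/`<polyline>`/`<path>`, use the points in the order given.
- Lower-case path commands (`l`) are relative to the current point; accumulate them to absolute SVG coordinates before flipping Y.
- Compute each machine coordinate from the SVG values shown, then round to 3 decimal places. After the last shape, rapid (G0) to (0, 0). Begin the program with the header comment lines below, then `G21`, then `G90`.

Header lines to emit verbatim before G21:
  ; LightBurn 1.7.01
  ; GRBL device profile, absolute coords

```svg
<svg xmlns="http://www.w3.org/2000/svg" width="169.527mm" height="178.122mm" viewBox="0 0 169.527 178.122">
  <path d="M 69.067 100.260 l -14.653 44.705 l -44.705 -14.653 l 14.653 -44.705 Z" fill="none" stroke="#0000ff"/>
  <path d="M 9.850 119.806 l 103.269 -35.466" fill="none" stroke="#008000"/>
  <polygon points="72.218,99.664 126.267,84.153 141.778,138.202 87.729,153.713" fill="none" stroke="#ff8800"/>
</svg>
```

; LightBurn 1.7.01
; GRBL device profile, absolute coords
G21
G90
G0 X69.067 Y77.862
M3 S988
G01 X54.414 Y33.157 F1054
G01 X9.709 Y47.810
G01 X24.362 Y92.515
G01 X69.067 Y77.862
M5
G0 X9.850 Y58.316
M3 S475
G01 X113.119 Y93.782 F2142
M5
G0 X72.218 Y78.458
M3 S253
G01 X126.267 Y93.969 F3775
G01 X141.778 Y39.920
G01 X87.729 Y24.409
G01 X72.218 Y78.458
M5
G0 X0.000 Y0.000

1 u = 1 mm; y_m = 178.122 − y.

[1] `<path>` regular polygon, #0000ff→cut S988 F1054: (69.067,77.862) → (54.414,33.157) → (9.709,47.810) → (24.362,92.515) → (69.067,77.862) (closed)

[2] `<path>` line segment, #008000→score S475 F2142: (9.850,58.316) → (113.119,93.782)

[3] `<polygon>` regular polygon, #ff8800→engrave S253 F3775: (72.218,78.458) → (126.267,93.969) → (141.778,39.920) → (87.729,24.409) → (72.218,78.458) (closed)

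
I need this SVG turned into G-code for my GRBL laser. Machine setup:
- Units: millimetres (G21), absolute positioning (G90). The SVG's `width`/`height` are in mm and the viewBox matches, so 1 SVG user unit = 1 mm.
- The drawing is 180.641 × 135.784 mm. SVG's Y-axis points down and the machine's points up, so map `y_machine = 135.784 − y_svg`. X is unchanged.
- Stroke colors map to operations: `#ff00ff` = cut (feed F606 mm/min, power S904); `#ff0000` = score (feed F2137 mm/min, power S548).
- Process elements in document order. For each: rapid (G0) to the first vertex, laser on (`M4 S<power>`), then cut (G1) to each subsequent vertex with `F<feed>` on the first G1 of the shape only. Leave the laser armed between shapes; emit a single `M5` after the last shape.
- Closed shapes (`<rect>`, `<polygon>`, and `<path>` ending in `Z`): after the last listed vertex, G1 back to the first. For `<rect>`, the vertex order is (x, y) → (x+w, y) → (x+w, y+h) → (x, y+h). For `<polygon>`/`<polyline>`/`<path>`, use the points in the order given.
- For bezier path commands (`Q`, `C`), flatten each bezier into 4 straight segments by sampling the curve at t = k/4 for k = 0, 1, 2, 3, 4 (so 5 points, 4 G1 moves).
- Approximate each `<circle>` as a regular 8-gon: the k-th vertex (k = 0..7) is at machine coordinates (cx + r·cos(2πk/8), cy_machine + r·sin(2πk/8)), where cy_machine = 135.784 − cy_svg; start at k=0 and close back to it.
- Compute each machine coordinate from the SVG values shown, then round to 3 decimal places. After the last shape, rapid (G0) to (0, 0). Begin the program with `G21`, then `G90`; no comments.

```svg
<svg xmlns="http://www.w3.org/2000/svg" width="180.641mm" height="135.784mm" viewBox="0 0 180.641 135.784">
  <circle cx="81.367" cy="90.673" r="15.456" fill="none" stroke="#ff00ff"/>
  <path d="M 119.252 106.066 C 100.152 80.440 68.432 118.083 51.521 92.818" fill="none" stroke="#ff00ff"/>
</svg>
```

G21
G90
G0 X96.823 Y45.111
M4 S904
G1 X92.296 Y56.040 F606
G1 X81.367 Y60.567
G1 X70.438 Y56.040
G1 X65.911 Y45.111
G1 X70.438 Y34.182
G1 X81.367 Y29.655
G1 X92.296 Y34.182
G1 X96.823 Y45.111
G0 X119.252 Y29.718
M4 S904
G1 X102.989 Y39.046 F606
G1 X84.566 Y36.477
G1 X66.552 Y33.841
G1 X51.521 Y42.966
M5
G0 X0.000 Y0.000

Since the viewBox matches the mm dimensions, user units are millimetres directly. The only transform is the Y-flip y_m = 135.784 − y_svg.

Shape 1 is a circle drawn with `<circle>`. Its stroke #ff00ff means cut at S904, F606. After flipping Y the toolpath is (96.823,45.111) → (92.296,56.040) → (81.367,60.567) → (70.438,56.040) → (65.911,45.111) → (70.438,34.182) → (81.367,29.655) → (92.296,34.182) → (96.823,45.111), returning to the start.

Shape 2 is a cubic bezier drawn with `<path>`. Its stroke #ff00ff means cut at S904, F606. After flipping Y the toolpath is (119.252,29.718) → (102.989,39.046) → (84.566,36.477) → (66.552,33.841) → (51.521,42.966).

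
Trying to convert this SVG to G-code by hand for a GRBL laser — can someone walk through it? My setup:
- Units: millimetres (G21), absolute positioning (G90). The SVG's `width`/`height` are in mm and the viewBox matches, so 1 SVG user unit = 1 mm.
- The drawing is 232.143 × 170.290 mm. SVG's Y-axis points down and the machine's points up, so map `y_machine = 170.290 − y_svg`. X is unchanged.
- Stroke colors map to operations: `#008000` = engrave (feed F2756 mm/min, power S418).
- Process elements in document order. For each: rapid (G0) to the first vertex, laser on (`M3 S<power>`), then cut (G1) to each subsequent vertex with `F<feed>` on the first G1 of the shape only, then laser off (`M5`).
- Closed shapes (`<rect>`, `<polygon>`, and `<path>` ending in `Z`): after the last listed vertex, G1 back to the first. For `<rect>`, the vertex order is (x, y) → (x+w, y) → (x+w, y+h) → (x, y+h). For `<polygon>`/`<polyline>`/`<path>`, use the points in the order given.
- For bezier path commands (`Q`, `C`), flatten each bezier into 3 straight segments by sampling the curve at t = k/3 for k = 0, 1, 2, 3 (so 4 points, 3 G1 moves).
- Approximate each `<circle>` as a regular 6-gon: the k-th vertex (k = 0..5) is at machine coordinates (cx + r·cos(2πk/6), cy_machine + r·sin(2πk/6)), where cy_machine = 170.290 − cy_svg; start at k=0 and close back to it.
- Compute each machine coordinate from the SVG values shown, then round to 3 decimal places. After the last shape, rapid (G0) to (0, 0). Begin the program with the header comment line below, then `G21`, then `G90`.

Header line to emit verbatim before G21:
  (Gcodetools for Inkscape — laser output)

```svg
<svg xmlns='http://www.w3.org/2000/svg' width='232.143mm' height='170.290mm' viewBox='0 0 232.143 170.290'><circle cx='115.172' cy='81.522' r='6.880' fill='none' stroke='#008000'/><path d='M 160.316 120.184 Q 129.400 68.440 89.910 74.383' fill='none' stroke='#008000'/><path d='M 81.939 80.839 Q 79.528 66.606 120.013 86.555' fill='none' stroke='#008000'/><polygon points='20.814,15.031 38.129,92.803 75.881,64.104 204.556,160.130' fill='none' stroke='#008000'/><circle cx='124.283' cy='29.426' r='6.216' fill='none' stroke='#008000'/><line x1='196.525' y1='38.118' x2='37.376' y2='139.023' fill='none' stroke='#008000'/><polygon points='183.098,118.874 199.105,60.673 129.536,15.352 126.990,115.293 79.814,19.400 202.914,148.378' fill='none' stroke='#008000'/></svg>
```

1 u = 1 mm; y_m = 170.290 − y.

[1] `<circle>` circle, #008000→engrave S418 F2756: (122.052,88.768) → (118.612,94.726) → (111.732,94.726) → (108.292,88.768) → (111.732,82.810) → (118.612,82.810) → (122.052,88.768) (closed)

[2] `<path>` quadratic bezier, #008000→engrave S418 F2756: (160.316,50.106) → (138.753,78.192) → (115.284,93.459) → (89.910,95.907)

[3] `<path>` quadratic bezier, #008000→engrave S418 F2756: (81.939,89.451) → (85.098,95.142) → (97.789,93.236) → (120.013,83.735)

[4] `<polygon>` closed polygon, #008000→engrave S418 F2756: (20.814,155.259) → (38.129,77.487) → (75.881,106.186) → (204.556,10.160) → (20.814,155.259) (closed)

[5] `<circle>` circle, #008000→engrave S418 F2756: (130.499,140.864) → (127.391,146.247) → (121.175,146.247) → (118.067,140.864) → (121.175,135.481) → (127.391,135.481) → (130.499,140.864) (closed)

[6] `<line>` line segment, #008000→engrave S418 F2756: (196.525,132.172) → (37.376,31.267)

[7] `<polygon>` closed polygon, #008000→engrave S418 F2756: (183.098,51.416) → (199.105,109.617) → (129.536,154.938) → (126.990,54.997) → (79.814,150.890) → (202.914,21.912) → (183.098,51.416) (closed)

(Gcodetools for Inkscape — laser output)
G21
G90
G0 X122.052 Y88.768
M3 S418
G1 X118.612 Y94.726 F2756
G1 X111.732 Y94.726
G1 X108.292 Y88.768
G1 X111.732 Y82.810
G1 X118.612 Y82.810
G1 X122.052 Y88.768
M5
G0 X160.316 Y50.106
M3 S418
G1 X138.753 Y78.192 F2756
G1 X115.284 Y93.459
G1 X89.910 Y95.907
M5
G0 X81.939 Y89.451
M3 S418
G1 X85.098 Y95.142 F2756
G1 X97.789 Y93.236
G1 X120.013 Y83.735
M5
G0 X20.814 Y155.259
M3 S418
G1 X38.129 Y77.487 F2756
G1 X75.881 Y106.186
G1 X204.556 Y10.160
G1 X20.814 Y155.259
M5
G0 X130.499 Y140.864
M3 S418
G1 X127.391 Y146.247 F2756
G1 X121.175 Y146.247
G1 X118.067 Y140.864
G1 X121.175 Y135.481
G1 X127.391 Y135.481
G1 X130.499 Y140.864
M5
G0 X196.525 Y132.172
M3 S418
G1 X37.376 Y31.267 F2756
M5
G0 X183.098 Y51.416
M3 S418
G1 X199.105 Y109.617 F2756
G1 X129.536 Y154.938
G1 X126.990 Y54.997
G1 X79.814 Y150.890
G1 X202.914 Y21.912
G1 X183.098 Y51.416
M5
G0 X0.000 Y0.000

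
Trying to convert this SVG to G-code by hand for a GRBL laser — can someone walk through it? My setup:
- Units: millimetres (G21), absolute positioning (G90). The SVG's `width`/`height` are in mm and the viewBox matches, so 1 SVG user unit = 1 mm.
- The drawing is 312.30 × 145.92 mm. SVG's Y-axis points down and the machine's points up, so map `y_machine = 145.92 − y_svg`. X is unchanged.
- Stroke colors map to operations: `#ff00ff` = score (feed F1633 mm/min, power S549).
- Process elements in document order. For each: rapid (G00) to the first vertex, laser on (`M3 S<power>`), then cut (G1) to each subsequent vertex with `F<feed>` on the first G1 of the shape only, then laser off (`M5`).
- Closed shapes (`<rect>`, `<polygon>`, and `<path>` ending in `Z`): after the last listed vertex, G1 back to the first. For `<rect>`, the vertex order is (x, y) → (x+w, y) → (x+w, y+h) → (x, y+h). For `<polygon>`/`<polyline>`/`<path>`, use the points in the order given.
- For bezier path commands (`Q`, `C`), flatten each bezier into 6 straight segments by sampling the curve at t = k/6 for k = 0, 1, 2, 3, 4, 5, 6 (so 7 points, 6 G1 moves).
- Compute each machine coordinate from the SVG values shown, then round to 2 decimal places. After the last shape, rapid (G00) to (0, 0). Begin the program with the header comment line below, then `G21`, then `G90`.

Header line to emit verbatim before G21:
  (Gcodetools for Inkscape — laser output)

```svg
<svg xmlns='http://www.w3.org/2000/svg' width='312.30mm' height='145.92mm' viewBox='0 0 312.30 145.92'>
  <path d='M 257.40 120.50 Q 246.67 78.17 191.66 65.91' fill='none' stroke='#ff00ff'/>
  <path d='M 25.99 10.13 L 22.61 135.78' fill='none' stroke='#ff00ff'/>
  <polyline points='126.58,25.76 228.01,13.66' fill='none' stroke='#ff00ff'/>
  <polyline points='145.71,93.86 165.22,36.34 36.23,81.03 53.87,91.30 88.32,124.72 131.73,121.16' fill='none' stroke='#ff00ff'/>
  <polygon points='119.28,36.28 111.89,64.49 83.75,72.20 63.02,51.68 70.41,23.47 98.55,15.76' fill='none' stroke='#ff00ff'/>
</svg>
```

Since the viewBox matches the mm dimensions, user units are millimetres directly. The only transform is the Y-flip y_m = 145.92 − y_svg.

Shape 1 is a quadratic bezier drawn with `<path>`. Its stroke #ff00ff means score at S549, F1633. After flipping Y the toolpath is (257.40,25.42) → (252.59,38.69) → (245.33,50.30) → (235.60,60.23) → (223.41,68.50) → (208.77,75.09) → (191.66,80.01).

Shape 2 is a line segment drawn with `<path>`. Its stroke #ff00ff means score at S549, F1633. After flipping Y the toolpath is (25.99,135.79) → (22.61,10.14).

Shape 3 is a line segment drawn with `<polyline>`. Its stroke #ff00ff means score at S549, F1633. After flipping Y the toolpath is (126.58,120.16) → (228.01,132.26).

Shape 4 is a open polyline drawn with `<polyline>`. Its stroke #ff00ff means score at S549, F1633. After flipping Y the toolpath is (145.71,52.06) → (165.22,109.58) → (36.23,64.89) → (53.87,54.62) → (88.32,21.20) → (131.73,24.76).

Shape 5 is a regular polygon drawn with `<polygon>`. Its stroke #ff00ff means score at S549, F1633. After flipping Y the toolpath is (119.28,109.64) → (111.89,81.43) → (83.75,73.72) → (63.02,94.24) → (70.41,122.45) → (98.55,130.16) → (119.28,109.64), returning to the start.

(Gcodetools for Inkscape — laser output)
G21
G90
G00 X257.40 Y25.42
M3 S549
G1 X252.59 Y38.69 F1633
G1 X245.33 Y50.30
G1 X235.60 Y60.23
G1 X223.41 Y68.50
G1 X208.77 Y75.09
G1 X191.66 Y80.01
M5
G00 X25.99 Y135.79
M3 S549
G1 X22.61 Y10.14 F1633
M5
G00 X126.58 Y120.16
M3 S549
G1 X228.01 Y132.26 F1633
M5
G00 X145.71 Y52.06
M3 S549
G1 X165.22 Y109.58 F1633
G1 X36.23 Y64.89
G1 X53.87 Y54.62
G1 X88.32 Y21.20
G1 X131.73 Y24.76
M5
G00 X119.28 Y109.64
M3 S549
G1 X111.89 Y81.43 F1633
G1 X83.75 Y73.72
G1 X63.02 Y94.24
G1 X70.41 Y122.45
G1 X98.55 Y130.16
G1 X119.28 Y109.64
M5
G00 X0.00 Y0.00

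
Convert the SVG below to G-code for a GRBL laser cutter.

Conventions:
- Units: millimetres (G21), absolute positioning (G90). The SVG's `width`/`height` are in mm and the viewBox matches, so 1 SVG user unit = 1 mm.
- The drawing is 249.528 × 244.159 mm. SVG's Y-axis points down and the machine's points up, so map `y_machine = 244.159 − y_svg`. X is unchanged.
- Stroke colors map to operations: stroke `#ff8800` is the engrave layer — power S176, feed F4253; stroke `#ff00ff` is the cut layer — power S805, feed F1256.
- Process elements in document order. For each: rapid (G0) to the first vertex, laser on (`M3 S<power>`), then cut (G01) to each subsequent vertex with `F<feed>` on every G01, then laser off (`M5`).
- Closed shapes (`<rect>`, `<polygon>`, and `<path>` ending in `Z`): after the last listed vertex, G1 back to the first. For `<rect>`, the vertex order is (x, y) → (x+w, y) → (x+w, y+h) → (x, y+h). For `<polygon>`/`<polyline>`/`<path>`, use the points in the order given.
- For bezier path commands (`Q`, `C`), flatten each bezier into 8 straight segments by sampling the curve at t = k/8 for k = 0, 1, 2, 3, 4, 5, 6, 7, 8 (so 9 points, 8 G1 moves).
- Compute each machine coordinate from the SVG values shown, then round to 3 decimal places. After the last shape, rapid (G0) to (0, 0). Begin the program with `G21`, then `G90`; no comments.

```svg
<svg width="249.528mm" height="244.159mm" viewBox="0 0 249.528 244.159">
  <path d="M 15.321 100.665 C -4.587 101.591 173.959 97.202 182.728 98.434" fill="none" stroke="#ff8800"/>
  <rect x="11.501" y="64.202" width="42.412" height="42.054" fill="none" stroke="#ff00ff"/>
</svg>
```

G21
G90
G0 X15.321 Y143.494
M3 S176
G01 X16.439 Y143.375 F4253
G01 X31.847 Y143.625 F4253
G01 X57.229 Y144.118 F4253
G01 X88.271 Y144.724 F4253
G01 X120.657 Y145.316 F4253
G01 X150.072 Y145.766 F4253
G01 X172.201 Y145.945 F4253
G01 X182.728 Y145.725 F4253
M5
G0 X11.501 Y179.957
M3 S805
G01 X53.913 Y179.957 F1256
G01 X53.913 Y137.903 F1256
G01 X11.501 Y137.903 F1256
G01 X11.501 Y179.957 F1256
M5
G0 X0.000 Y0.000

Since the viewBox matches the mm dimensions, user units are millimetres directly. The only transform is the Y-flip y_m = 244.159 − y_svg.

Shape 1 is a cubic bezier drawn with `<path>`. Its stroke #ff8800 means engrave at S176, F4253. After flipping Y the toolpath is (15.321,143.494) → (16.439,143.375) → (31.847,143.625) → (57.229,144.118) → (88.271,144.724) → (120.657,145.316) → (150.072,145.766) → (172.201,145.945) → (182.728,145.725).

Shape 2 is a rectangle drawn with `<rect>`. Its stroke #ff00ff means cut at S805, F1256. After flipping Y the toolpath is (11.501,179.957) → (53.913,179.957) → (53.913,137.903) → (11.501,137.903) → (11.501,179.957), returning to the start.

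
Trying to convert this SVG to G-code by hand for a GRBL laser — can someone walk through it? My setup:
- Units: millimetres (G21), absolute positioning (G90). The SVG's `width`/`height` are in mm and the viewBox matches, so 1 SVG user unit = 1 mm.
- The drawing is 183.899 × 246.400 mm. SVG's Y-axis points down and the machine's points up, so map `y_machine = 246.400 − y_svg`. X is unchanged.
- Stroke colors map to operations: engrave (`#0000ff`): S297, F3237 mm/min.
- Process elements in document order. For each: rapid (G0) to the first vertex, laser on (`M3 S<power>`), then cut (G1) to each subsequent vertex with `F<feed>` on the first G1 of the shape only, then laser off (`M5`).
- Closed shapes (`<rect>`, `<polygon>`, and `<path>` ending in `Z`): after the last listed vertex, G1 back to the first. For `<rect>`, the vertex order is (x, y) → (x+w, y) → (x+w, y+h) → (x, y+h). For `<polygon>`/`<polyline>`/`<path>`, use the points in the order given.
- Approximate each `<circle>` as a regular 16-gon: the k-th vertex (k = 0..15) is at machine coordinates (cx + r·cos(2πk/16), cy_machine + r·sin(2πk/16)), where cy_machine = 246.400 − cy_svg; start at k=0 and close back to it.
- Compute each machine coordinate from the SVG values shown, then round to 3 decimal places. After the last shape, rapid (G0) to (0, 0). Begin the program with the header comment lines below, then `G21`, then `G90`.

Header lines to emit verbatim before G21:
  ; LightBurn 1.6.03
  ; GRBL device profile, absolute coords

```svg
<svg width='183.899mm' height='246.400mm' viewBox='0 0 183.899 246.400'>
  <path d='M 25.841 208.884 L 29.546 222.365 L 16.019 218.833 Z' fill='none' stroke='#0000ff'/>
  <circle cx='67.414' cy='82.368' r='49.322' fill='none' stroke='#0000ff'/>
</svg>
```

; LightBurn 1.6.03
; GRBL device profile, absolute coords
G21
G90
G0 X25.841 Y37.516
M3 S297
G1 X29.546 Y24.035 F3237
G1 X16.019 Y27.567
G1 X25.841 Y37.516
M5
G0 X116.736 Y164.032
M3 S297
G1 X112.982 Y182.907 F3237
G1 X102.290 Y198.908
G1 X86.289 Y209.600
G1 X67.414 Y213.354
G1 X48.539 Y209.600
G1 X32.538 Y198.908
G1 X21.846 Y182.907
G1 X18.092 Y164.032
G1 X21.846 Y145.157
G1 X32.538 Y129.156
G1 X48.539 Y118.464
G1 X67.414 Y114.710
G1 X86.289 Y118.464
G1 X102.290 Y129.156
G1 X112.982 Y145.157
G1 X116.736 Y164.032
M5
G0 X0.000 Y0.000

Since the viewBox matches the mm dimensions, user units are millimetres directly. The only transform is the Y-flip y_m = 246.400 − y_svg.

Shape 1 is a regular polygon drawn with `<path>`. Its stroke #0000ff means engrave at S297, F3237. After flipping Y the toolpath is (25.841,37.516) → (29.546,24.035) → (16.019,27.567) → (25.841,37.516), returning to the start.

Shape 2 is a circle drawn with `<circle>`. Its stroke #0000ff means engrave at S297, F3237. After flipping Y the toolpath is (116.736,164.032) → (112.982,182.907) → (102.290,198.908) → (86.289,209.600) → (67.414,213.354) → (48.539,209.600) → (32.538,198.908) → (21.846,182.907) → (18.092,164.032) → (21.846,145.157) → (32.538,129.156) → (48.539,118.464) → (67.414,114.710) → (86.289,118.464) → (102.290,129.156) → (112.982,145.157) → (116.736,164.032), returning to the start.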